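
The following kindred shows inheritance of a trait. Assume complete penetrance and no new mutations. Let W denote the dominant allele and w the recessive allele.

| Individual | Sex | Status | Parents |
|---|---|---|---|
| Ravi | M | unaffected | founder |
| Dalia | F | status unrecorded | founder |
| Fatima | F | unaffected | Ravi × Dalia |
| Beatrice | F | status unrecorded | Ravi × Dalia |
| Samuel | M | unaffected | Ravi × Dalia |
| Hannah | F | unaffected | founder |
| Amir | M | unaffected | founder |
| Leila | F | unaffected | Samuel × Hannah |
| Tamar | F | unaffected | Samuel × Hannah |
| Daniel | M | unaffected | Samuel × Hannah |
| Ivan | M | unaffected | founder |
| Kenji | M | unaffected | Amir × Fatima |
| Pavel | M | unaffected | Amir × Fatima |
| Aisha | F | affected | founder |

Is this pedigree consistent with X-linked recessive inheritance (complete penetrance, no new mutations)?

A consistent assignment under X-linked recessive exists: Ravi X^W Y, Dalia X^W X^W, Fatima X^W X^W, Beatrice X^W X^W, Samuel X^W Y, Hannah X^W X^W, Amir X^W Y, Leila X^W X^W, Tamar X^W X^W, Daniel X^W Y, Ivan X^W Y, Kenji X^W Y, Pavel X^W Y, Aisha X^w X^w.
In this assignment every recorded phenotype matches its genotype and every non-founder's genotype is obtainable from its parents' genotypes, so the pedigree is consistent.

Yes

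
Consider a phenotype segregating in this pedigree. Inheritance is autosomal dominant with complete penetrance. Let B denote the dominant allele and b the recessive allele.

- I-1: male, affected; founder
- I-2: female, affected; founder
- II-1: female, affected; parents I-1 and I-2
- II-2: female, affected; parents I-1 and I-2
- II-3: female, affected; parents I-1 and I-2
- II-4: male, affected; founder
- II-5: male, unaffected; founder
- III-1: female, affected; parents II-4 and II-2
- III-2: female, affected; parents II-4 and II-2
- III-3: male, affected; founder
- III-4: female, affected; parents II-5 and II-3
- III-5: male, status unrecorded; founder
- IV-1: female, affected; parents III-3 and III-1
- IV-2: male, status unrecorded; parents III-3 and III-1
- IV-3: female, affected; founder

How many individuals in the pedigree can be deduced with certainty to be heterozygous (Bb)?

1

Obligate heterozygotes: III-4 is affected so carries B and received b from II-5 (bb), so III-4 is Bb.
Every other individual is either homozygous by phenotype or has at least one consistent homozygous assignment, so the count is 1.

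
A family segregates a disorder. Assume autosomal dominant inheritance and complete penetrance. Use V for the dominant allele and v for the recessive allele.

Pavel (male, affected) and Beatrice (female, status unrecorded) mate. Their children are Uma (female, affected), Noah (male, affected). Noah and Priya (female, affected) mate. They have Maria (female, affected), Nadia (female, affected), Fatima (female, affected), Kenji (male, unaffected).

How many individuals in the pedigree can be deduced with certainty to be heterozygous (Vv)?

Obligate heterozygotes: Noah is affected so carries V and passed v to Kenji (vv), so Noah is Vv; Priya is affected so carries V and passed v to Kenji (vv), so Priya is Vv.
Every other individual is either homozygous by phenotype or has at least one consistent homozygous assignment, so the count is 2.

2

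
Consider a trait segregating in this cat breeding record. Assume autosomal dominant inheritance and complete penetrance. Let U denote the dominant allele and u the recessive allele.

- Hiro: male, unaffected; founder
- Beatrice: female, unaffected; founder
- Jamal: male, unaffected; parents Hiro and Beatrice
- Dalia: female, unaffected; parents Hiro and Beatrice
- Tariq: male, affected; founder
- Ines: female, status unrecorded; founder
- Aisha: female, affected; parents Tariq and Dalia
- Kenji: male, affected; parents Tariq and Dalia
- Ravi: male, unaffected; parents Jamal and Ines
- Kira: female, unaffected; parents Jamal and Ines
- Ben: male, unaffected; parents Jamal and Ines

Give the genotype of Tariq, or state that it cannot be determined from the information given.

Tariq's phenotype allows UU or Uu, and no parent or child forces a single allele at both positions; consistent genotype assignments exist with Tariq as UU or Uu.

cannot be determined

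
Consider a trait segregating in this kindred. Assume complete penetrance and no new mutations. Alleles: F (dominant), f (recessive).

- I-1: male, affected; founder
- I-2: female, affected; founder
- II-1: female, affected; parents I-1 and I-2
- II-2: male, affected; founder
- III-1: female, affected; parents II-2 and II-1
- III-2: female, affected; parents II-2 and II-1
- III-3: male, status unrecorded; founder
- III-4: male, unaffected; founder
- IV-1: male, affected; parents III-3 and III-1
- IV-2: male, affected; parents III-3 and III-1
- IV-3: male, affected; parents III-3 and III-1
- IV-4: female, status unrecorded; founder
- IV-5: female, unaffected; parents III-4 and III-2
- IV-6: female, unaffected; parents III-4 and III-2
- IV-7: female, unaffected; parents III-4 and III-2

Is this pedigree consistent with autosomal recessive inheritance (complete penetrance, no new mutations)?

A consistent assignment under autosomal recessive exists: I-1 ff, I-2 ff, II-1 ff, II-2 ff, III-1 ff, III-2 ff, III-3 Ff, III-4 FF, IV-1 ff, IV-2 ff, IV-3 ff, IV-4 FF, IV-5 Ff, IV-6 Ff, IV-7 Ff.
In this assignment every recorded phenotype matches its genotype and every non-founder's genotype is obtainable from its parents' genotypes, so the pedigree is consistent.

Yes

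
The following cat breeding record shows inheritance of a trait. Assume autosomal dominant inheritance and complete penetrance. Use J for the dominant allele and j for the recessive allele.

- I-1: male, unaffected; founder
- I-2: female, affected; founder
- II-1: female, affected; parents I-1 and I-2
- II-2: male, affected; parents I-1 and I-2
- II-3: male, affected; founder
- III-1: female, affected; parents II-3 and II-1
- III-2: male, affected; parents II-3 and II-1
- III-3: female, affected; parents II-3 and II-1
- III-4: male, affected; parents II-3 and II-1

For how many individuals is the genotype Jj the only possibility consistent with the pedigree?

2

Obligate heterozygotes: II-1 is affected so carries J and received j from I-1 (jj), so II-1 is Jj; II-2 is affected so carries J and received j from I-1 (jj), so II-2 is Jj.
Every other individual is either homozygous by phenotype or has at least one consistent homozygous assignment, so the count is 2.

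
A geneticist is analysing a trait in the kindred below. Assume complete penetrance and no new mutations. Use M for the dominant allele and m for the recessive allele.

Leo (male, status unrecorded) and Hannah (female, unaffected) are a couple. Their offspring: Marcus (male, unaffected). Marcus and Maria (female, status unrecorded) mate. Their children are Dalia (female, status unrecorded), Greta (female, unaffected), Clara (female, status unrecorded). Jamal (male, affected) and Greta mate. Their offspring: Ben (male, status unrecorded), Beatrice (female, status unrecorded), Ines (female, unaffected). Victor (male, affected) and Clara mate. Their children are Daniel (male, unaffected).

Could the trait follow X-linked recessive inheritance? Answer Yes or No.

Yes

A consistent assignment under X-linked recessive exists: Leo X^M Y, Hannah X^M X^M, Marcus X^M Y, Maria X^M X^M, Dalia X^M X^M, Greta X^M X^M, Clara X^M X^M, Jamal X^m Y, Victor X^m Y, Ben X^M Y, Beatrice X^M X^m, Ines X^M X^m, Daniel X^M Y.
In this assignment every recorded phenotype matches its genotype and every non-founder's genotype is obtainable from its parents' genotypes, so the pedigree is consistent.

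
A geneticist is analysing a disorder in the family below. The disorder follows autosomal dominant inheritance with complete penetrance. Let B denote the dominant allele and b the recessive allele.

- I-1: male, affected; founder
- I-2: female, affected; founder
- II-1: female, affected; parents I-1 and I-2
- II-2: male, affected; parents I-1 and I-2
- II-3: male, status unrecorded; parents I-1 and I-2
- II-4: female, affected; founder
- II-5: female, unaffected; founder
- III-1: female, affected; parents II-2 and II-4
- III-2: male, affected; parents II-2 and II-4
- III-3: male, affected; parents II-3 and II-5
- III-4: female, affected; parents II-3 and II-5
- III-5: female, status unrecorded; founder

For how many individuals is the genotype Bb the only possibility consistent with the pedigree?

Obligate heterozygotes: III-3 is affected so carries B and received b from II-5 (bb), so III-3 is Bb; III-4 is affected so carries B and received b from II-5 (bb), so III-4 is Bb.
Every other individual is either homozygous by phenotype or has at least one consistent homozygous assignment, so the count is 2.

2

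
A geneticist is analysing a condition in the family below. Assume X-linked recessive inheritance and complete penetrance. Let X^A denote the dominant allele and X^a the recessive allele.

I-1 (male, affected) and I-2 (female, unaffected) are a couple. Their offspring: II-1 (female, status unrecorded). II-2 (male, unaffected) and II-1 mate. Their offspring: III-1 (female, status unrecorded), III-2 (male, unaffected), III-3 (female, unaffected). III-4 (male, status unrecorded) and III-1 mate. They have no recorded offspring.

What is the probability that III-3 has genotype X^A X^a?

1/2

II-2 is unaffected, so II-2 is X^A Y.
II-1 passed A to III-2 (X^A Y) and received a from I-1 (X^a Y), so II-1 is X^A X^a.
Their cross gives offspring ratios 1/2 X^A X^A : 1/2 X^A X^a. Conditioning on III-3 being unaffected, P(X^A X^a) = 1/2 / 1 = 1/2.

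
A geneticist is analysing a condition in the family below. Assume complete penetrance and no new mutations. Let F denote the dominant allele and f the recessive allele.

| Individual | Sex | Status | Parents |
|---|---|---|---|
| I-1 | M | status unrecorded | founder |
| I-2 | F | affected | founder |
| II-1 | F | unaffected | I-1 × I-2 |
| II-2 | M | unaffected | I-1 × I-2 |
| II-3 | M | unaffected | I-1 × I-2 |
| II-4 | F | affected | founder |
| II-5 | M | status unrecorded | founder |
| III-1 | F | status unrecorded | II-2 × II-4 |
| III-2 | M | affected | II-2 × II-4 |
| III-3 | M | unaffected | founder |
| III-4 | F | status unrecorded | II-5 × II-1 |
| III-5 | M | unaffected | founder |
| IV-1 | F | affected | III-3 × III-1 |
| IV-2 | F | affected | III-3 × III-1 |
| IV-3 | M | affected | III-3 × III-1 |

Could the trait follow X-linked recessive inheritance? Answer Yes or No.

No

Under X-linked recessive, II-2 (unaffected, male) cannot arise from I-1 (unrecorded) × I-2 (affected).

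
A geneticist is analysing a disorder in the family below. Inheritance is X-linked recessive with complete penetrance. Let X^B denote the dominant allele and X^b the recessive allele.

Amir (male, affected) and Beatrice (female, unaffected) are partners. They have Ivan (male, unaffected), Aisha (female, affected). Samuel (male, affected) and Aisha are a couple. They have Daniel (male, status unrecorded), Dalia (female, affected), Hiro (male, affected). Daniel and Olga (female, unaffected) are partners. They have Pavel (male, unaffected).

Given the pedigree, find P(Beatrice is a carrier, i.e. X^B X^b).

Beatrice is unaffected so carries B and passed b to Aisha (X^b X^b), so Beatrice is X^B X^b, giving P(X^B X^b) = 1.

1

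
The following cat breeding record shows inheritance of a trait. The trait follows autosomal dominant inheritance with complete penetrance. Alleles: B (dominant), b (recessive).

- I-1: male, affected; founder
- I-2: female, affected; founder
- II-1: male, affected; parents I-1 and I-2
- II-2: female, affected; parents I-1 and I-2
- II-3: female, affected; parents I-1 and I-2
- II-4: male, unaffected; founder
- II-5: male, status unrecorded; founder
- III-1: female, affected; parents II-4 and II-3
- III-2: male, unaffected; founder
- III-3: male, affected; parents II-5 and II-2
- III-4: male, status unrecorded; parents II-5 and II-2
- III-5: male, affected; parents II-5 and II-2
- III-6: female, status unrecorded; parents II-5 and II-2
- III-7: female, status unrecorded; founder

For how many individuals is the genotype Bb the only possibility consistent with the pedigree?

Obligate heterozygotes: III-1 is affected so carries B and received b from II-4 (bb), so III-1 is Bb.
Every other individual is either homozygous by phenotype or has at least one consistent homozygous assignment, so the count is 1.

1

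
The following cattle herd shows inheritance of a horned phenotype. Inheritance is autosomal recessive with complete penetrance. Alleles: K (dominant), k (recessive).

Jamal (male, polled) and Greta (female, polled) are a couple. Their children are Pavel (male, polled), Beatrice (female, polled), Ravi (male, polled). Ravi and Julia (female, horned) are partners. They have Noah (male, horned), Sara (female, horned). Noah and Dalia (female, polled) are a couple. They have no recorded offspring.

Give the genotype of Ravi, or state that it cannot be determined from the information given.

From phenotype alone, Ravi is KK or Kk.
Ravi is polled so carries K and passed k to Noah (kk), so Ravi is Kk.

Kk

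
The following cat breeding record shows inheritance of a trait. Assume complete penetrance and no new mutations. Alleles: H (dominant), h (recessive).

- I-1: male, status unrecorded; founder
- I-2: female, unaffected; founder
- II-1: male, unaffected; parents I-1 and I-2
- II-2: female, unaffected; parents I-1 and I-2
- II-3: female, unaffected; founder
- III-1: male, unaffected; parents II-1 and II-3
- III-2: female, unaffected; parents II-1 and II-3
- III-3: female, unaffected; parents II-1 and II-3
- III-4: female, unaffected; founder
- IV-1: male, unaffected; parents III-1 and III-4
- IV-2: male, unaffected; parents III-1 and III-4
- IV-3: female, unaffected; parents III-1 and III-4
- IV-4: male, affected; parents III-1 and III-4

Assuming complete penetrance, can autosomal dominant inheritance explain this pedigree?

Under autosomal dominant, IV-4 (affected, male) cannot arise from III-1 (unaffected) × III-4 (unaffected).

No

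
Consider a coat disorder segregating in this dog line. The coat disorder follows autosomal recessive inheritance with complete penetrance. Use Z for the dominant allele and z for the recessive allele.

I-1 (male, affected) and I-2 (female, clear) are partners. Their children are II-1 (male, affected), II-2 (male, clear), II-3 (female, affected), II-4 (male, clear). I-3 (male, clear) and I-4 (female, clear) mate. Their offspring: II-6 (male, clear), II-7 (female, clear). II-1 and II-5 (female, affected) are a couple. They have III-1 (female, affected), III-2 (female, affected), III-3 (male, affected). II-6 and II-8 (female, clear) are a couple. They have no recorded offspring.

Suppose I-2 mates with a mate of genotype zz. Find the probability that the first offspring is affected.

I-2 is clear so carries Z and passed z to II-1 (zz), so I-2 is Zz.
The cross gives 1/2 Zz : 1/2 zz, so P(offspring is affected) = 1/2.

1/2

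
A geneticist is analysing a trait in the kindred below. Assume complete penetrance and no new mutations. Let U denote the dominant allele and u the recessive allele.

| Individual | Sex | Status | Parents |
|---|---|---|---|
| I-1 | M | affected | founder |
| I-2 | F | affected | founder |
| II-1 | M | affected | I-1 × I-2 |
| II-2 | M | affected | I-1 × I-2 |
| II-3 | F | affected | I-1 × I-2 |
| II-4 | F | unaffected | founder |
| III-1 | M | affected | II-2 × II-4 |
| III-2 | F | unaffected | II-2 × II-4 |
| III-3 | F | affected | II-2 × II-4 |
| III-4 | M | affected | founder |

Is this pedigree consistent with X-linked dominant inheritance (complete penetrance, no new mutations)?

Under X-linked dominant, III-1 (affected, male) cannot arise from II-2 (affected) × II-4 (unaffected).

No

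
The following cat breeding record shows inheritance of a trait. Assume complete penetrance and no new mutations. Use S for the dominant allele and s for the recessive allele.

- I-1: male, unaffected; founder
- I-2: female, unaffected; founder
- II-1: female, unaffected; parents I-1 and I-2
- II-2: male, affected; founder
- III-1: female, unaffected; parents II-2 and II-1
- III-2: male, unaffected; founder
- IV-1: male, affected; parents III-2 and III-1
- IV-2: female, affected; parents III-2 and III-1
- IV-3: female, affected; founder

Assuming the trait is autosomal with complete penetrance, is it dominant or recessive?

recessive

III-2 and III-1 are both unaffected yet have an affected child IV-1. Under dominance, an affected child requires at least one affected parent, so the trait cannot be dominant.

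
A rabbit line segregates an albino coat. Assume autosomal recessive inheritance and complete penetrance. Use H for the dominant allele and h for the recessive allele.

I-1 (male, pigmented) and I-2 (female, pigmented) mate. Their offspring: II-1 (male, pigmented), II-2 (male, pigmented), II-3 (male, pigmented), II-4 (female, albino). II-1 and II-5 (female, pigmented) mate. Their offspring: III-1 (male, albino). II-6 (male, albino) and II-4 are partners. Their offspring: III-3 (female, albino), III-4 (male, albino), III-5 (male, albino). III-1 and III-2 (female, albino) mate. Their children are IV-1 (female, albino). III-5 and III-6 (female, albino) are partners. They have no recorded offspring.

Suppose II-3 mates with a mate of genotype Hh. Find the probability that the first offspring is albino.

1/6

I-1 is pigmented so carries H and passed h to II-4 (hh), so I-1 is Hh.
I-2 is pigmented so carries H and passed h to II-4 (hh), so I-2 is Hh.
II-3 is a pigmented offspring of I-1 (Hh) × I-2 (Hh), whose cross gives 1/4 HH : 1/2 Hh : 1/4 hh; conditioning on being pigmented, II-3 is HH with probability 1/3, Hh with probability 2/3.
Summing over parental genotype combinations, P(offspring is albino) = 2/3·1/4 = 1/6.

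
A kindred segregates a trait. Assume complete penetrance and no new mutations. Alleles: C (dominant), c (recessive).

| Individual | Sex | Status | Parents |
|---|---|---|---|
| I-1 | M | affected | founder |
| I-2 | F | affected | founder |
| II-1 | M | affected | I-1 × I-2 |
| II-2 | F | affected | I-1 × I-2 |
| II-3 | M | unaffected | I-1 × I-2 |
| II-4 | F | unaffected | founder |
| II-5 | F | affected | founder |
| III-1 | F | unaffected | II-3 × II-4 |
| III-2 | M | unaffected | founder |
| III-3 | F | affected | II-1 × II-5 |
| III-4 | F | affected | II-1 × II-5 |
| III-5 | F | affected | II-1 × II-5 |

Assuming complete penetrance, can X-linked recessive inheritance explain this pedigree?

No

Under X-linked recessive, II-3 (unaffected, male) cannot arise from I-1 (affected) × I-2 (affected).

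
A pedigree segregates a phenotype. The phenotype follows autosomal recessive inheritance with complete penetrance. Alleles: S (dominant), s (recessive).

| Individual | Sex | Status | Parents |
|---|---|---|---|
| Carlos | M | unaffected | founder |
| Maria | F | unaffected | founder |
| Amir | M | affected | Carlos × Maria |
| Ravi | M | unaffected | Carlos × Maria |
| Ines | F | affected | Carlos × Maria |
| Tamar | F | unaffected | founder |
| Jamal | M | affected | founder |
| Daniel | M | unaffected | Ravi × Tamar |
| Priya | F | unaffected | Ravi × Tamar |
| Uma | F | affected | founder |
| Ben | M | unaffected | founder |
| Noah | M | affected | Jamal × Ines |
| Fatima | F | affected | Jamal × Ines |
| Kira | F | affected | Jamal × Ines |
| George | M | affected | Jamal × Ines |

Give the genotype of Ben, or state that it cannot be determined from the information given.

Ben's phenotype allows SS or Ss, and no parent or child forces a single allele at both positions; consistent genotype assignments exist with Ben as SS or Ss.

cannot be determined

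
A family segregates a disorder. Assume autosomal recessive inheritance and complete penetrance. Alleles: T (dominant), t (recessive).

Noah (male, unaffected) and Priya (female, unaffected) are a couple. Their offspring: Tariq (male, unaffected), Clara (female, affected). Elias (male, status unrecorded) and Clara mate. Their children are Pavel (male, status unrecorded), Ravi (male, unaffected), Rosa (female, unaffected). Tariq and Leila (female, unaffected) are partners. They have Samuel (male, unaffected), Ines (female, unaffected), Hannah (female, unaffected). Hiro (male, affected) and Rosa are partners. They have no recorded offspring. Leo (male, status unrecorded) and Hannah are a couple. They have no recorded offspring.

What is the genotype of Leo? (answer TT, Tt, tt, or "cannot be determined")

cannot be determined

Leo's phenotype is unrecorded, and no parent or child forces a single allele at both positions; consistent genotype assignments exist with Leo as TT or Tt or tt.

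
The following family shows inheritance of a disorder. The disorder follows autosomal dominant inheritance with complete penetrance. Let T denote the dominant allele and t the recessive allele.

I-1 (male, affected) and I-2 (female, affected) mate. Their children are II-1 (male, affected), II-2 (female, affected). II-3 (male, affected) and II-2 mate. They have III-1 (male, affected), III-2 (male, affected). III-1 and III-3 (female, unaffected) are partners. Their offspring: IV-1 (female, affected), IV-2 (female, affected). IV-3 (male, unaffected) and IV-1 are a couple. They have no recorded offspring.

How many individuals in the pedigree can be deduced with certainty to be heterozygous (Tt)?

Obligate heterozygotes: IV-1 is affected so carries T and received t from III-3 (tt), so IV-1 is Tt; IV-2 is affected so carries T and received t from III-3 (tt), so IV-2 is Tt.
Every other individual is either homozygous by phenotype or has at least one consistent homozygous assignment, so the count is 2.

2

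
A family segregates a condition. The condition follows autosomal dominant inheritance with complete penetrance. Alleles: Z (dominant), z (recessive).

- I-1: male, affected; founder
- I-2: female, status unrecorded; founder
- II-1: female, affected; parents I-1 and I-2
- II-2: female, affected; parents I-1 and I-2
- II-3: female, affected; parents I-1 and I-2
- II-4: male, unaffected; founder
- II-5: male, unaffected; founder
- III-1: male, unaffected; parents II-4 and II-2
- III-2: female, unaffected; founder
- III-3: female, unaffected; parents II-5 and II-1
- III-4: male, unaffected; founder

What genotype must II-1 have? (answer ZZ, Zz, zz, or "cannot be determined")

From phenotype alone, II-1 is ZZ or Zz.
II-1 is affected so carries Z and passed z to III-3 (zz), so II-1 is Zz.

Zz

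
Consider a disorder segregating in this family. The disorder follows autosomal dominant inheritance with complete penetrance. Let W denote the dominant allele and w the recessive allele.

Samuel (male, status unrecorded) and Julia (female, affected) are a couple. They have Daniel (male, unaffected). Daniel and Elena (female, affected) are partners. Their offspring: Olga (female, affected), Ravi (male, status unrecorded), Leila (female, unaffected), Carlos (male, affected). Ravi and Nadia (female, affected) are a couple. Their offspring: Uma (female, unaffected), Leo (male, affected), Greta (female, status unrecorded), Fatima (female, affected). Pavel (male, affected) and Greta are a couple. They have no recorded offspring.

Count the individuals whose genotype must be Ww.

5

Obligate heterozygotes: Julia is affected so carries W and passed w to Daniel (ww), so Julia is Ww; Elena is affected so carries W and passed w to Leila (ww), so Elena is Ww; Olga is affected so carries W and received w from Daniel (ww), so Olga is Ww; Carlos is affected so carries W and received w from Daniel (ww), so Carlos is Ww; Nadia is affected so carries W and passed w to Uma (ww), so Nadia is Ww.
Every other individual is either homozygous by phenotype or has at least one consistent homozygous assignment, so the count is 5.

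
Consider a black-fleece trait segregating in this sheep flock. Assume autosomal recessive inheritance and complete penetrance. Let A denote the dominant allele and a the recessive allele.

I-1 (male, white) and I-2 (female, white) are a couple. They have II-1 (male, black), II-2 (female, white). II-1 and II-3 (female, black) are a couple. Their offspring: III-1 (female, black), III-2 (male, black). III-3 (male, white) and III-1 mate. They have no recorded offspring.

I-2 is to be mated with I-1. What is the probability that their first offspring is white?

I-2 is white so carries A and passed a to II-1 (aa), so I-2 is Aa.
I-1 is white so carries A and passed a to II-1 (aa), so I-1 is Aa.
The cross gives 1/4 AA : 1/2 Aa : 1/4 aa, so P(offspring is white) = 3/4.

3/4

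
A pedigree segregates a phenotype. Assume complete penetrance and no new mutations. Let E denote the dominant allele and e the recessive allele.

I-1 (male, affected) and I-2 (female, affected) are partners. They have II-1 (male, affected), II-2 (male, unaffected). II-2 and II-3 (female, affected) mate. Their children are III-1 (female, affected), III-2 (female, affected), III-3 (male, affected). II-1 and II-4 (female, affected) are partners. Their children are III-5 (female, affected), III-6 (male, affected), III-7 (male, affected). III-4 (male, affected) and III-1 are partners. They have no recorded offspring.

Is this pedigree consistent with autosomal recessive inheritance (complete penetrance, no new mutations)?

Under autosomal recessive, II-2 (unaffected, male) cannot arise from I-1 (affected) × I-2 (affected).

No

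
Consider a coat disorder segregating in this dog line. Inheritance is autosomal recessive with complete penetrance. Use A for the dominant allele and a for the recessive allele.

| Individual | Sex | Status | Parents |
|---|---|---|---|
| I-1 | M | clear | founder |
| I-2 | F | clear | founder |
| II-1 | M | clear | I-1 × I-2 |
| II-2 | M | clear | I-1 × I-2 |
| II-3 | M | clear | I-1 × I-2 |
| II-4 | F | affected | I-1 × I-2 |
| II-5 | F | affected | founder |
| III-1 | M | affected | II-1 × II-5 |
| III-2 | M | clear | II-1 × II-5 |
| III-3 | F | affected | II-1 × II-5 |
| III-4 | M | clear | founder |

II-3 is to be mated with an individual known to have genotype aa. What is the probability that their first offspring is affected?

1/3

I-1 is clear so carries A and passed a to II-4 (aa), so I-1 is Aa.
I-2 is clear so carries A and passed a to II-4 (aa), so I-2 is Aa.
II-3 is a clear offspring of I-1 (Aa) × I-2 (Aa), whose cross gives 1/4 AA : 1/2 Aa : 1/4 aa; conditioning on being clear, II-3 is AA with probability 1/3, Aa with probability 2/3.
Summing over parental genotype combinations, P(offspring is affected) = 2/3·1/2 = 1/3.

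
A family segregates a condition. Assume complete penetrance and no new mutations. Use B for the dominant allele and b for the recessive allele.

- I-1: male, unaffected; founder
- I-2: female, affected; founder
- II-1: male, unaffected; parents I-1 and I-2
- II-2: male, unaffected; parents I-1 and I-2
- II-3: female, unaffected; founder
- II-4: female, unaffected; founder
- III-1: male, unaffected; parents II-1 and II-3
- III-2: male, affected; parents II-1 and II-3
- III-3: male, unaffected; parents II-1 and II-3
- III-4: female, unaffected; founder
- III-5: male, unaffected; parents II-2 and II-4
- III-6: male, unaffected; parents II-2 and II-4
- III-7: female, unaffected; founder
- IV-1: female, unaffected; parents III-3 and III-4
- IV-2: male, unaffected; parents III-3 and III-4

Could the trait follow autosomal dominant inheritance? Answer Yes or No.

No

Under autosomal dominant, III-2 (affected, male) cannot arise from II-1 (unaffected) × II-3 (unaffected).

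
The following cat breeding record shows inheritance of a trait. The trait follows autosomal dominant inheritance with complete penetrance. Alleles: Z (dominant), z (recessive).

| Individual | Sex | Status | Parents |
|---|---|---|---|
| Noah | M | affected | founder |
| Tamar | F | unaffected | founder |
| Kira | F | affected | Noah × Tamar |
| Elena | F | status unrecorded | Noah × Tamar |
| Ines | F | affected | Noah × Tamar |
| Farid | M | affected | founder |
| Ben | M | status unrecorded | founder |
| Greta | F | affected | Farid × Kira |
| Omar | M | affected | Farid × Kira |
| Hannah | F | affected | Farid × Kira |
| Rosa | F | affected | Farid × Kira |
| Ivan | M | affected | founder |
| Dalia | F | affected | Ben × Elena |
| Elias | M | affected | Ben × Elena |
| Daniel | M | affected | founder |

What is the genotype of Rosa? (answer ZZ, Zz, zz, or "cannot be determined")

cannot be determined

Rosa's phenotype allows ZZ or Zz, and no parent or child forces a single allele at both positions; consistent genotype assignments exist with Rosa as ZZ or Zz.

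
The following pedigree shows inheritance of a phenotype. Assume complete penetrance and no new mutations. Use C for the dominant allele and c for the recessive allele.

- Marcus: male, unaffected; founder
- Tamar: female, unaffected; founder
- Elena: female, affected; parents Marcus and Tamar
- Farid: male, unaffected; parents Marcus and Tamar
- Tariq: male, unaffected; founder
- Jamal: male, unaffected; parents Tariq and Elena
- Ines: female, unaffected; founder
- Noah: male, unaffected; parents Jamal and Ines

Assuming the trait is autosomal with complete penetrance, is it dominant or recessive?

recessive

Marcus and Tamar are both unaffected yet have an affected child Elena. Under dominance, an affected child requires at least one affected parent, so the trait cannot be dominant.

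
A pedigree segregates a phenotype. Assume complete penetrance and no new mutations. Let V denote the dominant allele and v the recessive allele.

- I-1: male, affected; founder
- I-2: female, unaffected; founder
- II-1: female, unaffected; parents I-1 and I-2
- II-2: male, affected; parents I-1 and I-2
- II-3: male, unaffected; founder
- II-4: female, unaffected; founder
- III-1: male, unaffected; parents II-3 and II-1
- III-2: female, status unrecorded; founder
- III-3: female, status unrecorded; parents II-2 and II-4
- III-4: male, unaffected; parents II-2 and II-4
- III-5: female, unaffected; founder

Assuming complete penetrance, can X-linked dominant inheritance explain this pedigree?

No

Under X-linked dominant, II-1 (unaffected, female) cannot arise from I-1 (affected) × I-2 (unaffected).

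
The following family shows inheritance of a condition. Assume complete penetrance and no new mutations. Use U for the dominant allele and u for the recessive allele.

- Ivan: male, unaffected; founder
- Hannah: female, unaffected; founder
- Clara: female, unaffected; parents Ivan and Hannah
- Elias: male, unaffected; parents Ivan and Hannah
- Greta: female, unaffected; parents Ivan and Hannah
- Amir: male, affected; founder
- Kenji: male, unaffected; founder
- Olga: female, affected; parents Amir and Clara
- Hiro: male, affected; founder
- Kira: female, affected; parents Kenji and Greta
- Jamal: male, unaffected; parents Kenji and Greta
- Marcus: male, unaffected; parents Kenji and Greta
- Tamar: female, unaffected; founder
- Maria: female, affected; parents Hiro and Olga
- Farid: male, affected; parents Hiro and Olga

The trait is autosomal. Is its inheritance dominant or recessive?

recessive

Kenji and Greta are both unaffected yet have an affected child Kira. Under dominance, an affected child requires at least one affected parent, so the trait cannot be dominant.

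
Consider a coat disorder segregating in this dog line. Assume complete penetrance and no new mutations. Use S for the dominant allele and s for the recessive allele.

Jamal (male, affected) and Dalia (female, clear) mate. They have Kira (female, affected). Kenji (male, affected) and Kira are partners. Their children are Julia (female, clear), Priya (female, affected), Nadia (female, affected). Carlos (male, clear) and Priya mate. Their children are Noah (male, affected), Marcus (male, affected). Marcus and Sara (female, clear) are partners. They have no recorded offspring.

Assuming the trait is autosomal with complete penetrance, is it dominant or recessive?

Kenji and Kira are both affected yet have a clear child Julia. Under a recessive model two affected parents are homozygous and every child would be affected, so the trait cannot be recessive.

dominant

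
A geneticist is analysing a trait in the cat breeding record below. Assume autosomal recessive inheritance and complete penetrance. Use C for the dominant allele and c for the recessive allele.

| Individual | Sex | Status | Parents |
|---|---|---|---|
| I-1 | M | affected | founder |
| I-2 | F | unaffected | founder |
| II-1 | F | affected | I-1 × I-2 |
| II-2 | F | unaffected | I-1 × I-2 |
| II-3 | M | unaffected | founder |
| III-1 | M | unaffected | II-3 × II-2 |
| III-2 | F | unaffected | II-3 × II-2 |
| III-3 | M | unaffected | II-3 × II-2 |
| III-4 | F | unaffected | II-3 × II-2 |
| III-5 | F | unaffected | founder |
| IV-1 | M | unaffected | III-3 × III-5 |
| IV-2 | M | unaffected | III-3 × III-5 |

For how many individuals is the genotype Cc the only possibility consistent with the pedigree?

2

Obligate heterozygotes: I-2 is unaffected so carries C and passed c to II-1 (cc), so I-2 is Cc; II-2 is unaffected so carries C and received c from I-1 (cc), so II-2 is Cc.
Every other individual is either homozygous by phenotype or has at least one consistent homozygous assignment, so the count is 2.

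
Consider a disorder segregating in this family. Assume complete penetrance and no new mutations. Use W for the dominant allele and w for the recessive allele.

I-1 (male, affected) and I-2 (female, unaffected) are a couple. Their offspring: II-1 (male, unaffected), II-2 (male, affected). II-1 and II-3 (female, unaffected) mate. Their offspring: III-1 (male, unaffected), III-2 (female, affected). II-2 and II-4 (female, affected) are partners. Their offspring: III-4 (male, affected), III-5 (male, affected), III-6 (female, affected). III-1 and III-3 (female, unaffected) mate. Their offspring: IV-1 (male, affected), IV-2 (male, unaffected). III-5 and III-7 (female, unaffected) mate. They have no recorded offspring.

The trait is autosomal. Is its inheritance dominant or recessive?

recessive

II-1 and II-3 are both unaffected yet have an affected child III-2. Under dominance, an affected child requires at least one affected parent, so the trait cannot be dominant.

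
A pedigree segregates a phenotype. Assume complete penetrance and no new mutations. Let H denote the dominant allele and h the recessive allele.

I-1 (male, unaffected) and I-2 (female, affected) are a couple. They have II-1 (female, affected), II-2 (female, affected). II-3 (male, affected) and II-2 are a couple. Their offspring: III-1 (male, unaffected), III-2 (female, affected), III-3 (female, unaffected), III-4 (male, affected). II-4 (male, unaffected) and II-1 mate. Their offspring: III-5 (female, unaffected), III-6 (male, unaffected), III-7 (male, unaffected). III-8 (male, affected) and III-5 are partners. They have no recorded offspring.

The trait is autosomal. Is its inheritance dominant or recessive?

II-3 and II-2 are both affected yet have an unaffected child III-1. Under a recessive model two affected parents are homozygous and every child would be affected, so the trait cannot be recessive.

dominant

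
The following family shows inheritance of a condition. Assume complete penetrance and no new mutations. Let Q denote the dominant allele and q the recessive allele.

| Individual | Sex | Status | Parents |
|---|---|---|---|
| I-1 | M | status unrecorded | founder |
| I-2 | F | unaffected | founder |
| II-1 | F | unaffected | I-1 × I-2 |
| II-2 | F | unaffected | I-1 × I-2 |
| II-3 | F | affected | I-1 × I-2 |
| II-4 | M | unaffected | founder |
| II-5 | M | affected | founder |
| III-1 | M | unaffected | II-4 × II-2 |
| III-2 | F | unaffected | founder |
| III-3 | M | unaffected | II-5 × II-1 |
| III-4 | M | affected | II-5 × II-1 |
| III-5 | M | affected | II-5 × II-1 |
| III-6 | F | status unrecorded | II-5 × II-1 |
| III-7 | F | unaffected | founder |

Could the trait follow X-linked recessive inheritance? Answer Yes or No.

A consistent assignment under X-linked recessive exists: I-1 X^q Y, I-2 X^Q X^q, II-1 X^Q X^q, II-2 X^Q X^q, II-3 X^q X^q, II-4 X^Q Y, II-5 X^q Y, III-1 X^Q Y, III-2 X^Q X^Q, III-3 X^Q Y, III-4 X^q Y, III-5 X^q Y, III-6 X^Q X^q, III-7 X^Q X^Q.
In this assignment every recorded phenotype matches its genotype and every non-founder's genotype is obtainable from its parents' genotypes, so the pedigree is consistent.

Yes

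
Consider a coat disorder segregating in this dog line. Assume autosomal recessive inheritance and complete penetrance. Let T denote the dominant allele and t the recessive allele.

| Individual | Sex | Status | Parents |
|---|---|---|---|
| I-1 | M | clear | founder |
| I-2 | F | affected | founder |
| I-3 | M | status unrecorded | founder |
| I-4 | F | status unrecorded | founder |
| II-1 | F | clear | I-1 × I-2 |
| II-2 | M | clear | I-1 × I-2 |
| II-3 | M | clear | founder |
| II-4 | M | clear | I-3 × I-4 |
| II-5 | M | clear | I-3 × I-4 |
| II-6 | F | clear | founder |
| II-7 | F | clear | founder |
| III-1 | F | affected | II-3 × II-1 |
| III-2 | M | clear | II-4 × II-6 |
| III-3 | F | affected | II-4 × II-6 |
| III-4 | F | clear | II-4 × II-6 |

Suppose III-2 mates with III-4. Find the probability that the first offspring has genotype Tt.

4/9

II-4 is clear so carries T and passed t to III-3 (tt), so II-4 is Tt.
II-6 is clear so carries T and passed t to III-3 (tt), so II-6 is Tt.
III-2 is a clear offspring of II-4 (Tt) × II-6 (Tt), whose cross gives 1/4 TT : 1/2 Tt : 1/4 tt; conditioning on being clear, III-2 is TT with probability 1/3, Tt with probability 2/3.
III-4 is a clear offspring of II-4 (Tt) × II-6 (Tt), whose cross gives 1/4 TT : 1/2 Tt : 1/4 tt; conditioning on being clear, III-4 is TT with probability 1/3, Tt with probability 2/3.
Summing over parental genotype combinations, P(offspring has genotype Tt) = 2/9·1/2 + 2/9·1/2 + 4/9·1/2 = 4/9.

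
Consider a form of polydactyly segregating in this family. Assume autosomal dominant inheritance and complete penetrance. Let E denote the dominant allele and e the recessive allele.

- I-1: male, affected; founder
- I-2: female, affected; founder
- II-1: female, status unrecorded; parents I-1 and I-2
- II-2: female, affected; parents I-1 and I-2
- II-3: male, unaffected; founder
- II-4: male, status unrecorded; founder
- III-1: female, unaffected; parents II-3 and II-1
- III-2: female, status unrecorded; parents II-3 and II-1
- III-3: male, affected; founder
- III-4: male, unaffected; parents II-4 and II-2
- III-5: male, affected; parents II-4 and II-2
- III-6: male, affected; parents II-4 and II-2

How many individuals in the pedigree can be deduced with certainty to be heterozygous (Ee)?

Obligate heterozygotes: II-2 is affected so carries E and passed e to III-4 (ee), so II-2 is Ee.
Every other individual is either homozygous by phenotype or has at least one consistent homozygous assignment, so the count is 1.

1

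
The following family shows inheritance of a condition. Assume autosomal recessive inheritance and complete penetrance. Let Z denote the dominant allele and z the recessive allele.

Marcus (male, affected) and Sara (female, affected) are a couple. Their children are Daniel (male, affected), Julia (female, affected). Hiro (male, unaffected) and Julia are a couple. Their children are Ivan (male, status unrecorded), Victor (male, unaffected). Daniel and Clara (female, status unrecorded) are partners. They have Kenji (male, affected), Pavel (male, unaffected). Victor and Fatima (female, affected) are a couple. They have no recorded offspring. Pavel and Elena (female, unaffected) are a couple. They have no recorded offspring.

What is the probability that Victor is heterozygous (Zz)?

1

Victor is unaffected so carries Z and received z from Julia (zz), so Victor is Zz, giving P(Zz) = 1.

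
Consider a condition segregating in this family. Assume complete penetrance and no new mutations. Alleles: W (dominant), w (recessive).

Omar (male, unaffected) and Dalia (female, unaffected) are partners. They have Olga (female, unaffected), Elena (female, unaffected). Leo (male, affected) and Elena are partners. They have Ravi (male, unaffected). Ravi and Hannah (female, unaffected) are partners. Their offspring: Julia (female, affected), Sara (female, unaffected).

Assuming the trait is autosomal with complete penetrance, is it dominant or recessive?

recessive

Ravi and Hannah are both unaffected yet have an affected child Julia. Under dominance, an affected child requires at least one affected parent, so the trait cannot be dominant.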